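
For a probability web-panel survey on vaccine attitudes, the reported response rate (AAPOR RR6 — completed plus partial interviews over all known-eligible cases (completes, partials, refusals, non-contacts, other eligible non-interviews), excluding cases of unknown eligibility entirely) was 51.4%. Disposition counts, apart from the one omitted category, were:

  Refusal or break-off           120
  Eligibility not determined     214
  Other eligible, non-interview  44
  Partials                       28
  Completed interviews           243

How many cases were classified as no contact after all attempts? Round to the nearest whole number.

92

Top = 243 + 28 = 271
RR6 = 271 / D = 0.514
D = 271 / 0.514 = 527.2
Other denominator terms total 435
no contact after all attempts = 527.2 − 435 ≈ 92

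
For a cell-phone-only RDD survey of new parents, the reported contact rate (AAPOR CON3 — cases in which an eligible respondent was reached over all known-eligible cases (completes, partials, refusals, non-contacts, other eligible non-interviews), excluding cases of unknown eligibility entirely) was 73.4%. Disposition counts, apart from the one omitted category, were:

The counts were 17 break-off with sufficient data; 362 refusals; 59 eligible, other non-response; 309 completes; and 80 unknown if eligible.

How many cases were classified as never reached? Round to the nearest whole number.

271

Numerator: 309 + 17 + 362 + 59 = 747
CON3 = 747 / D = 0.734
D = 747 / 0.734 = 1017.7
Other denominator terms total 747
never reached = 1017.7 − 747 ≈ 271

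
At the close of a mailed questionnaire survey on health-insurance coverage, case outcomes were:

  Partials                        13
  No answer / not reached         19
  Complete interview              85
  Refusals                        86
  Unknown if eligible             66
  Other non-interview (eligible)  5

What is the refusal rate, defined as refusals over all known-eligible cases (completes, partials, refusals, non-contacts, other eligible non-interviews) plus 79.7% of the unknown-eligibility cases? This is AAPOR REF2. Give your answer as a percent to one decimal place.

Numerator = 86
Determined eligible = 85 + 13 + 86 + 19 + 5 = 208
e × U = 0.7970 × 66 = 52.60
Denominator = 208 + 52.60 = 260.60
REF2 = 86 / 260.60 = 0.3300

33.0%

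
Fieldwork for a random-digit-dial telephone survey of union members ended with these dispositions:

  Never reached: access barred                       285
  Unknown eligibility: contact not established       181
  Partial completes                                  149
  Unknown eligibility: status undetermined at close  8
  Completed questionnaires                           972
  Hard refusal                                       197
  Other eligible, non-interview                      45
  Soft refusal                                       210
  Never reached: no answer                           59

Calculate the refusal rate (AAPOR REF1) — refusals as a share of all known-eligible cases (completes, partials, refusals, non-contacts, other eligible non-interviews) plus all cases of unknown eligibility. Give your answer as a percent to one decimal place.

Refused = 197 + 210 = 407
No answer / not reached = 59 + 285 = 344
Eligibility not determined = 181 + 8 = 189
Num → 407
Denom → 972 + 149 + 407 + 344 + 45 + 189 = 2106
REF1 = 407 / 2106 = 0.1933

19.3%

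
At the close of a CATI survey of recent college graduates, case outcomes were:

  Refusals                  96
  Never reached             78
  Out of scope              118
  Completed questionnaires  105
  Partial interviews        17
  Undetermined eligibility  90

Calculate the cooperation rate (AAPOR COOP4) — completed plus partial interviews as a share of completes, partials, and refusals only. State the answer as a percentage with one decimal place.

56.0%

Top = 105 + 17 = 122
Denom = 105 + 17 + 96 = 218
COOP4 = 122 / 218 = 0.5596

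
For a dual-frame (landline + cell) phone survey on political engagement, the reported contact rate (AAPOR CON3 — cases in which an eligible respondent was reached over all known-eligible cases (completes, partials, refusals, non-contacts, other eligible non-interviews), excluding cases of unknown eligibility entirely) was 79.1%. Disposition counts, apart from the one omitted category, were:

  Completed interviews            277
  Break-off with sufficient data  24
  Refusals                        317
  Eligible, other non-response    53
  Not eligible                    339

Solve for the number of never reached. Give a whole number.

Numerator: 277 + 24 + 317 + 53 = 671
CON3 = 671 / D = 0.791
D = 671 / 0.791 = 848.3
Rest of base = 671
never reached = 848.3 − 671 ≈ 177

177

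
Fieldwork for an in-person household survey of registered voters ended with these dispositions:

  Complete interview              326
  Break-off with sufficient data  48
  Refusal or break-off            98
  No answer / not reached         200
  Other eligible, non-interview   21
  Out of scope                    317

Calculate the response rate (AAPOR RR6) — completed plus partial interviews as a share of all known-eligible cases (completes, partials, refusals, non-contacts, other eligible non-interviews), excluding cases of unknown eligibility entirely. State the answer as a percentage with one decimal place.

54.0%

Numerator = 326 + 48 = 374
Base = 326 + 48 + 98 + 200 + 21 = 693
RR6 = 374 / 693 = 0.5397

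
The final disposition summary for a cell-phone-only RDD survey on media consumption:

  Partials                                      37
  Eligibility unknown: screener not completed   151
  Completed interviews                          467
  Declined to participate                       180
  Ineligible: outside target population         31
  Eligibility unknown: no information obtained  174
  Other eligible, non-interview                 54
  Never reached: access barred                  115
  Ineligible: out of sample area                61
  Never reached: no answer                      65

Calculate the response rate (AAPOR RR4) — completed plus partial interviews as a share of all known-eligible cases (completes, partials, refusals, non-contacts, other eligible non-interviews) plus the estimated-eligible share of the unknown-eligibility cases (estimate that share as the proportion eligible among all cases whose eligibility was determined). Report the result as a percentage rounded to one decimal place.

41.5%

No answer / not reached = 65 + 115 = 180
Unknown if eligible = 151 + 174 = 325
Ineligible = 31 + 61 = 92
Top → 467 + 37 = 504
Determined eligible → 467 + 37 + 180 + 180 + 54 = 918
e = 918 / (918 + 92) = 918 / 1010 = 0.9089
e × U → 0.9089 × 325 = 295.39
Denominator → 918 + 295.39 = 1213.39
RR4 = 504 / 1213.39 = 0.4154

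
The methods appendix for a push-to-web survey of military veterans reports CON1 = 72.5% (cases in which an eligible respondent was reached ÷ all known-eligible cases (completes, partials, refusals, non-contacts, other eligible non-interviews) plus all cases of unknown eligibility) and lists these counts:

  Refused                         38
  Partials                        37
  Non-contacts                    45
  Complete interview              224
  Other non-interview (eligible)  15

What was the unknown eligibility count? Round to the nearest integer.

74

Top = 224 + 37 + 38 + 15 = 314
CON1 = 314 / D = 0.725
D = 314 / 0.725 = 433.1
Rest of base = 359
unknown eligibility = 433.1 − 359 ≈ 74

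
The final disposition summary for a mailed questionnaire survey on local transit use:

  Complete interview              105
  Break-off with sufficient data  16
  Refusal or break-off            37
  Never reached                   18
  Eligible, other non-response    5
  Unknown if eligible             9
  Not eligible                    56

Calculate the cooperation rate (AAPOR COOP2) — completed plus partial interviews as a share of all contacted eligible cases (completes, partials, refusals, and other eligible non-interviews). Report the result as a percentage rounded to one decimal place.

74.2%

Num: 105 + 16 = 121
Denominator: 105 + 16 + 37 + 5 = 163
COOP2 = 121 / 163 = 0.7423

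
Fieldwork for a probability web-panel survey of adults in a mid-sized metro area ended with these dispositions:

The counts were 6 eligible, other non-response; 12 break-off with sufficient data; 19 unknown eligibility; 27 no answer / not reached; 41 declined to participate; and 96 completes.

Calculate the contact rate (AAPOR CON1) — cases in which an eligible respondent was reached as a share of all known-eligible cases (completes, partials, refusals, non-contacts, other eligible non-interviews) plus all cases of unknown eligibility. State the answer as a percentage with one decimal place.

77.1%

Num → 96 + 12 + 41 + 6 = 155
Denom → 96 + 12 + 41 + 27 + 6 + 19 = 201
CON1 = 155 / 201 = 0.7711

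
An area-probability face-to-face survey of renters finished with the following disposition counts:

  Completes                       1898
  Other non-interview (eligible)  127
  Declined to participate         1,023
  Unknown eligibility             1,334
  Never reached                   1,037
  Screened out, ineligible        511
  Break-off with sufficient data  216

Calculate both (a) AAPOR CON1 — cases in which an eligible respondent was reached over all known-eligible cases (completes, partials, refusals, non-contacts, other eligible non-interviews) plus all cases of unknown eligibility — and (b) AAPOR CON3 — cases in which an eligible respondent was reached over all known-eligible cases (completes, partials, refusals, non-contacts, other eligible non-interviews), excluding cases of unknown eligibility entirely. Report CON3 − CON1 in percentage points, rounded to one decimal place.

18.0

Top: 1898 + 216 + 1023 + 127 = 3264
Denom: 1898 + 216 + 1023 + 1037 + 127 + 1334 = 5635
CON1 = 3264 / 5635 = 0.5792
Denom: 1898 + 216 + 1023 + 1037 + 127 = 4301
CON3 = 3264 / 4301 = 0.7589
Difference = 75.89 − 57.92 = 17.97 percentage points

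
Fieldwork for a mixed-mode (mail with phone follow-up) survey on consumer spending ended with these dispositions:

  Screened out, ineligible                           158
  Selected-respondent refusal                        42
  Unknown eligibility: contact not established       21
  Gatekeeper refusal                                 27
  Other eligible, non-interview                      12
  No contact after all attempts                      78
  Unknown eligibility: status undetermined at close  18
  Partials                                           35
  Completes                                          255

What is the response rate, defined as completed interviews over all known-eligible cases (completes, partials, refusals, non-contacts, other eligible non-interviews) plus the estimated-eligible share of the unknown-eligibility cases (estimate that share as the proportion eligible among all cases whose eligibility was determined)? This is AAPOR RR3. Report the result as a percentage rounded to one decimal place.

53.4%

Declined to participate = 27 + 42 = 69
Undetermined eligibility = 21 + 18 = 39
Top: 255
Eligible (known): 255 + 35 + 69 + 78 + 12 = 449
e = 449 / (449 + 158) = 449 / 607 = 0.7397
Eligible share of unknowns: 0.7397 × 39 = 28.85
Base: 449 + 28.85 = 477.85
RR3 = 255 / 477.85 = 0.5336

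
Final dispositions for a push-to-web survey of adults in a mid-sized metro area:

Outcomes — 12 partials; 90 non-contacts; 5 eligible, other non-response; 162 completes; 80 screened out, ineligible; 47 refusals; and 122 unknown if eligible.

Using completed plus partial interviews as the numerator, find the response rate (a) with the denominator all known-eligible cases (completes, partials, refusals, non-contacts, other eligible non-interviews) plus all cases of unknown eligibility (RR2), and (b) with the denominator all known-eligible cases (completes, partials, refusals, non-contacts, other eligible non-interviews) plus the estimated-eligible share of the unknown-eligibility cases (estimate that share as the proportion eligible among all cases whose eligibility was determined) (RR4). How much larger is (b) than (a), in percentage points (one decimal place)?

Numerator: 162 + 12 = 174
Base: 162 + 12 + 47 + 90 + 5 + 122 = 438
RR2 = 174 / 438 = 0.3973
Determined eligible: 162 + 12 + 47 + 90 + 5 = 316
e = 316 / (316 + 80) = 316 / 396 = 0.7980
Estimated eligible among unknowns: 0.7980 × 122 = 97.36
Base: 316 + 97.36 = 413.36
RR4 = 174 / 413.36 = 0.4209
Difference = 42.09 − 39.73 = 2.36 percentage points

2.4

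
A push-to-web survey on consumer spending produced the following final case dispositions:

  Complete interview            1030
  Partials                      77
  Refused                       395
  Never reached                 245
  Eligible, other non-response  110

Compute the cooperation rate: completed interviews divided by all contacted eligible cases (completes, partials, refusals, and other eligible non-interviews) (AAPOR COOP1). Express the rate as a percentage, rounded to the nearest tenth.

63.9%

Top = 1030
Denominator = 1030 + 77 + 395 + 110 = 1612
COOP1 = 1030 / 1612 = 0.6390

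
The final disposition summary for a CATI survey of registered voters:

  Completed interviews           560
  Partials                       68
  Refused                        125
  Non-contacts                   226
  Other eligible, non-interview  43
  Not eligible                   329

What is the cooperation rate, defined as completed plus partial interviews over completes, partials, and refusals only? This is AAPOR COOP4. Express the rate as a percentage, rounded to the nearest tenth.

83.4%

Numerator: 560 + 68 = 628
Denom: 560 + 68 + 125 = 753
COOP4 = 628 / 753 = 0.8340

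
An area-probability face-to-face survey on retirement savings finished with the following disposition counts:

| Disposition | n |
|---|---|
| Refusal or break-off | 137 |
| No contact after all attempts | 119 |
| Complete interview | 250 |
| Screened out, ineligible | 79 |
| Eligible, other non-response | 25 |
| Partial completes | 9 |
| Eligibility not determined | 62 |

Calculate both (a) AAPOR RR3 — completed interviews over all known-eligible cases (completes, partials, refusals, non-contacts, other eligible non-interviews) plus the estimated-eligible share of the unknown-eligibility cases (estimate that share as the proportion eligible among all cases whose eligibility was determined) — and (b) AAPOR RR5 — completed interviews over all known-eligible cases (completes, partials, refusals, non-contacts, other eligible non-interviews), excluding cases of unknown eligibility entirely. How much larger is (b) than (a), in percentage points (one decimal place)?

4.2

Top = 250
Eligible (known) = 250 + 9 + 137 + 119 + 25 = 540
e = 540 / (540 + 79) = 540 / 619 = 0.8724
e × U = 0.8724 × 62 = 54.09
Denominator = 540 + 54.09 = 594.09
RR3 = 250 / 594.09 = 0.4208
Denominator = 250 + 9 + 137 + 119 + 25 = 540
RR5 = 250 / 540 = 0.4630
Difference = 46.30 − 42.08 = 4.22 percentage points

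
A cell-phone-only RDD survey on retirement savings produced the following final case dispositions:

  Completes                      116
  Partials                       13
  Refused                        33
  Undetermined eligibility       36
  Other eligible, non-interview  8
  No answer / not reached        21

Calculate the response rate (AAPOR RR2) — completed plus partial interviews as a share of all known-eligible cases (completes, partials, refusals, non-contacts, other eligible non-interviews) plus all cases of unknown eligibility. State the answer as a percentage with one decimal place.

Numerator → 116 + 13 = 129
Base → 116 + 13 + 33 + 21 + 8 + 36 = 227
RR2 = 129 / 227 = 0.5683

56.8%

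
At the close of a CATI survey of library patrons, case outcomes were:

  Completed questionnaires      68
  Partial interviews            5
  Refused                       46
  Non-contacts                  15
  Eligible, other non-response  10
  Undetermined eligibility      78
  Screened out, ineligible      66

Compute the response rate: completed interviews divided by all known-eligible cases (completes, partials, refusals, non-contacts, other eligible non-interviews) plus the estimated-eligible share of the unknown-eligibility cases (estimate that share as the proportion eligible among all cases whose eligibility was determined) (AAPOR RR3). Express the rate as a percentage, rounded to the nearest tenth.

34.4%

Num: 68
Eligible (known): 68 + 5 + 46 + 15 + 10 = 144
e = 144 / (144 + 66) = 144 / 210 = 0.6857
e × U: 0.6857 × 78 = 53.48
Base: 144 + 53.48 = 197.48
RR3 = 68 / 197.48 = 0.3443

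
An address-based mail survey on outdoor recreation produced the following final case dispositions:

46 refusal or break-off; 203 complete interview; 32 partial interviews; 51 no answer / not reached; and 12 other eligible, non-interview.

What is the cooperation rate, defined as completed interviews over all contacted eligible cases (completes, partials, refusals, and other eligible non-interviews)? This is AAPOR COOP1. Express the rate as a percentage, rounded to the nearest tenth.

69.3%

Num → 203
Denominator → 203 + 32 + 46 + 12 = 293
COOP1 = 203 / 293 = 0.6928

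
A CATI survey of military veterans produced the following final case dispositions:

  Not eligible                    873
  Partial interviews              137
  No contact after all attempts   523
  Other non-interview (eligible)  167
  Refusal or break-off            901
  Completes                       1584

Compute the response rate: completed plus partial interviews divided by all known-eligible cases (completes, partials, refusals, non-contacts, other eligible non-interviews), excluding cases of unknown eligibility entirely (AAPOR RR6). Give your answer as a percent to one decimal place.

Num: 1584 + 137 = 1721
Denom: 1584 + 137 + 901 + 523 + 167 = 3312
RR6 = 1721 / 3312 = 0.5196

52.0%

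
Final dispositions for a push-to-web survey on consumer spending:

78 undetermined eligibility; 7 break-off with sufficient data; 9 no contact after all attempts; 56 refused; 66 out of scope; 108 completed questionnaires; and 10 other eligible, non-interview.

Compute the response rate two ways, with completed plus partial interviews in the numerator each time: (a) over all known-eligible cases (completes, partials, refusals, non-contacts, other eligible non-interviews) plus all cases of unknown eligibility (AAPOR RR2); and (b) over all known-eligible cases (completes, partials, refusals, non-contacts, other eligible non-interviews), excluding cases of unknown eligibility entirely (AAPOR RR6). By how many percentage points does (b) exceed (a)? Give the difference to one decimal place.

Numerator → 108 + 7 = 115
Denom → 108 + 7 + 56 + 9 + 10 + 78 = 268
RR2 = 115 / 268 = 0.4291
Denom → 108 + 7 + 56 + 9 + 10 = 190
RR6 = 115 / 190 = 0.6053
Difference = 60.53 − 42.91 = 17.62 percentage points

17.6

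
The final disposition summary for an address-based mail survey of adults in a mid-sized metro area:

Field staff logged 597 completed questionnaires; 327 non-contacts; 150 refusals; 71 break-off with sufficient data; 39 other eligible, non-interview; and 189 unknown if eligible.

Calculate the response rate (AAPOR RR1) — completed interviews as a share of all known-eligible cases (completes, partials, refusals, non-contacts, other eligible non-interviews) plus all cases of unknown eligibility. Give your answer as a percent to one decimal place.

Num → 597
Base → 597 + 71 + 150 + 327 + 39 + 189 = 1373
RR1 = 597 / 1373 = 0.4348

43.5%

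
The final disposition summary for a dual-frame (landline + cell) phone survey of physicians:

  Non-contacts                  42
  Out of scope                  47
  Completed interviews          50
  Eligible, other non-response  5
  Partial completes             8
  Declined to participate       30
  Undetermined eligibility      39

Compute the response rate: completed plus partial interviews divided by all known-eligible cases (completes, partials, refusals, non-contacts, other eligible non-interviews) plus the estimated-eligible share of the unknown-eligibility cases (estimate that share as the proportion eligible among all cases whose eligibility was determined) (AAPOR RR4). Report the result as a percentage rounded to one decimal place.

35.4%

Numerator: 50 + 8 = 58
Known eligible: 50 + 8 + 30 + 42 + 5 = 135
e = 135 / (135 + 47) = 135 / 182 = 0.7418
Estimated eligible among unknowns: 0.7418 × 39 = 28.93
Denominator: 135 + 28.93 = 163.93
RR4 = 58 / 163.93 = 0.3538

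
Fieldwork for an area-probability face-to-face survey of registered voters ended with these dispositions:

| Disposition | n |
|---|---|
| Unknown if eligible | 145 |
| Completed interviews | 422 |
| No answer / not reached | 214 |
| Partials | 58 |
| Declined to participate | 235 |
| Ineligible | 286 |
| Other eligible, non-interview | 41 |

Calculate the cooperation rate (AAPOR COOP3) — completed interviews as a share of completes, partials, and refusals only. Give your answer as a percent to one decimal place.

59.0%

Numerator = 422
Base = 422 + 58 + 235 = 715
COOP3 = 422 / 715 = 0.5902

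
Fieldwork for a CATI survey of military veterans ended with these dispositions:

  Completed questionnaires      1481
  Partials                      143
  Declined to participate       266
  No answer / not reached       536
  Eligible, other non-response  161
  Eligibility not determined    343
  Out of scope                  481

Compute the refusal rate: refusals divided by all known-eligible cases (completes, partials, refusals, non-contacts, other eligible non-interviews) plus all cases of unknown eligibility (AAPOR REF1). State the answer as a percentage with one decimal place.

9.1%

Numerator: 266
Base: 1481 + 143 + 266 + 536 + 161 + 343 = 2930
REF1 = 266 / 2930 = 0.0908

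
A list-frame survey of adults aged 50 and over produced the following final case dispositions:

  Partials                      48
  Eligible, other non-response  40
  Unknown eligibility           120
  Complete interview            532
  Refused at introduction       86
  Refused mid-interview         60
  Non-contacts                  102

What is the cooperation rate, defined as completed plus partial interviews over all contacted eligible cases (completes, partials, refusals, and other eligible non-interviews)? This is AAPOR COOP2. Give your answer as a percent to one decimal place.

75.7%

Refused = 86 + 60 = 146
Numerator → 532 + 48 = 580
Denominator → 532 + 48 + 146 + 40 = 766
COOP2 = 580 / 766 = 0.7572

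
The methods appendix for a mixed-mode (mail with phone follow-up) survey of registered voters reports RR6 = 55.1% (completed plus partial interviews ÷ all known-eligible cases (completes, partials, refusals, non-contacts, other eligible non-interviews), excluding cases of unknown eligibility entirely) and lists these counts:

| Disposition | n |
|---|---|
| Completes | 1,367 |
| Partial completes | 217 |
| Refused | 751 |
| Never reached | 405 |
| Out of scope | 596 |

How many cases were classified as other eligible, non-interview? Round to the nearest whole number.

135

Numerator = 1367 + 217 = 1584
RR6 = 1584 / D = 0.551
D = 1584 / 0.551 = 2874.8
Rest of base = 2740
other eligible, non-interview = 2874.8 − 2740 ≈ 135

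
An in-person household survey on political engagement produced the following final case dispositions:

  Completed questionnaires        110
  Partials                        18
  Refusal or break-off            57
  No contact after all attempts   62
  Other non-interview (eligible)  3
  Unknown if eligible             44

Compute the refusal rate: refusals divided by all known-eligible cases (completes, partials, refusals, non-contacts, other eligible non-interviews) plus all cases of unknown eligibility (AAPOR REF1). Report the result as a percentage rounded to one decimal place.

19.4%

Top = 57
Denominator = 110 + 18 + 57 + 62 + 3 + 44 = 294
REF1 = 57 / 294 = 0.1939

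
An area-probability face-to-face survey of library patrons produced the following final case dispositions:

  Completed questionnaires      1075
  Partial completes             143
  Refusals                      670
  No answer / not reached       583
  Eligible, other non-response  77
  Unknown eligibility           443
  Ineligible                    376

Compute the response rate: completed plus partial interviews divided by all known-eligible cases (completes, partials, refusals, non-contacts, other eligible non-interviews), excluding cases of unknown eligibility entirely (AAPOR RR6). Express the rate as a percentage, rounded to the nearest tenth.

47.8%

Num: 1075 + 143 = 1218
Denominator: 1075 + 143 + 670 + 583 + 77 = 2548
RR6 = 1218 / 2548 = 0.4780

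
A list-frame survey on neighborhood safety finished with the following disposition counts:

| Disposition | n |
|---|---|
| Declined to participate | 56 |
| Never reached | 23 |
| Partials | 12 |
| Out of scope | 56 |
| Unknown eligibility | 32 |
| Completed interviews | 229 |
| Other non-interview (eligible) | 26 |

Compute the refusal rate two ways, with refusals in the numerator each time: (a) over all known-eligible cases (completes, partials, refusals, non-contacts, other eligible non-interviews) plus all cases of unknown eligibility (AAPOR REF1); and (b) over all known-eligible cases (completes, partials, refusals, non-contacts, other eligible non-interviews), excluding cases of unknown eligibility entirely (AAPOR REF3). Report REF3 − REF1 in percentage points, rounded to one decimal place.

1.4

Num: 56
Base: 229 + 12 + 56 + 23 + 26 + 32 = 378
REF1 = 56 / 378 = 0.1481
Base: 229 + 12 + 56 + 23 + 26 = 346
REF3 = 56 / 346 = 0.1618
Difference = 16.18 − 14.81 = 1.37 percentage points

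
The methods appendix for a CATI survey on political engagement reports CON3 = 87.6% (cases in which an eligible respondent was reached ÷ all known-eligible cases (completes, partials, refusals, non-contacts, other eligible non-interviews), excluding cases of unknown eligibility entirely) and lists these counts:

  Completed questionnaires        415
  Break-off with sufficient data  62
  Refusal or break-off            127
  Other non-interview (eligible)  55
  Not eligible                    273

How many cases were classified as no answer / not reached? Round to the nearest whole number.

Numerator: 415 + 62 + 127 + 55 = 659
CON3 = 659 / D = 0.876
D = 659 / 0.876 = 752.3
Remaining denominator categories sum to 659
no answer / not reached = 752.3 − 659 ≈ 93

93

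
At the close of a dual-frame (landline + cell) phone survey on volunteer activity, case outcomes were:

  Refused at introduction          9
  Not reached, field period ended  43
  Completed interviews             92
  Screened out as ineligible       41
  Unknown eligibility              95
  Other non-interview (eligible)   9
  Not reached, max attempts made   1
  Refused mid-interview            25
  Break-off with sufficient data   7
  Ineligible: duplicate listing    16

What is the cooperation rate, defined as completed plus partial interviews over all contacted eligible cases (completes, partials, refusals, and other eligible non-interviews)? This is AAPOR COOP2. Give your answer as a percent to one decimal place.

Refusal or break-off = 9 + 25 = 34
No answer / not reached = 43 + 1 = 44
Not eligible = 41 + 16 = 57
Num → 92 + 7 = 99
Base → 92 + 7 + 34 + 9 = 142
COOP2 = 99 / 142 = 0.6972

69.7%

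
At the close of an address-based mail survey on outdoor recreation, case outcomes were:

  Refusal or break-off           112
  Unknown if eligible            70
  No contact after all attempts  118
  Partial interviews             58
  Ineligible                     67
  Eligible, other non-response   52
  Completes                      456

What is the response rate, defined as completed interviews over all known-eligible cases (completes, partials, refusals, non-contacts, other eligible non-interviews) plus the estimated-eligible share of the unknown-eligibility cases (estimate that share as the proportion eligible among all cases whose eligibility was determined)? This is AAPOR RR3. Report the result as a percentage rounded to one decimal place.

Num: 456
Known eligible: 456 + 58 + 112 + 118 + 52 = 796
e = 796 / (796 + 67) = 796 / 863 = 0.9224
Eligible share of unknowns: 0.9224 × 70 = 64.57
Base: 796 + 64.57 = 860.57
RR3 = 456 / 860.57 = 0.5299

53.0%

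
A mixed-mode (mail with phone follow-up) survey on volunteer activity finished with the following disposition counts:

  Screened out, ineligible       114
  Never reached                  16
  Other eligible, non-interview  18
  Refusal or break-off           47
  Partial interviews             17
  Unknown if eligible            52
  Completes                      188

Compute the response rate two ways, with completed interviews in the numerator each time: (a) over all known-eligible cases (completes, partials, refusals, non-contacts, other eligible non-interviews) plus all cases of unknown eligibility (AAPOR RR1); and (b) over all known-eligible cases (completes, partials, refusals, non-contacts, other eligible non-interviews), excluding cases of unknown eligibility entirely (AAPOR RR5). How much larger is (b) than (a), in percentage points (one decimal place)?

Numerator → 188
Base → 188 + 17 + 47 + 16 + 18 + 52 = 338
RR1 = 188 / 338 = 0.5562
Base → 188 + 17 + 47 + 16 + 18 = 286
RR5 = 188 / 286 = 0.6573
Difference = 65.73 − 55.62 = 10.11 percentage points

10.1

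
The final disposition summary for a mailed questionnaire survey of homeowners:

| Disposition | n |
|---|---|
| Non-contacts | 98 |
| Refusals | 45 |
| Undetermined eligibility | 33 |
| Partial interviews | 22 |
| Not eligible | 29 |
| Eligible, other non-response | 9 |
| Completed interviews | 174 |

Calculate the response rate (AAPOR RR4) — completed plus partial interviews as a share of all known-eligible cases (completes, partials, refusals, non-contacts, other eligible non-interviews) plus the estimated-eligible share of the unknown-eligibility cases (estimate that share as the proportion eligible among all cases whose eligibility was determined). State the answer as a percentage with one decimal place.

Num: 174 + 22 = 196
Known eligible: 174 + 22 + 45 + 98 + 9 = 348
e = 348 / (348 + 29) = 348 / 377 = 0.9231
Eligible share of unknowns: 0.9231 × 33 = 30.46
Denom: 348 + 30.46 = 378.46
RR4 = 196 / 378.46 = 0.5179

51.8%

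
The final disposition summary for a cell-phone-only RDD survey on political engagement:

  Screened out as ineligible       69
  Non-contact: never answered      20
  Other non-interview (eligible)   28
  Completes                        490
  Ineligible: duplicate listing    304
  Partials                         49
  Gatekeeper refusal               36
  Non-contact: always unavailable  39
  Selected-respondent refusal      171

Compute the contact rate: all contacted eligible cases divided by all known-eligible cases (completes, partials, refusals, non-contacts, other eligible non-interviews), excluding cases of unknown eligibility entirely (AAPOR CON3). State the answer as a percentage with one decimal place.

92.9%

Refusals = 36 + 171 = 207
Never reached = 20 + 39 = 59
Ineligible = 69 + 304 = 373
Num → 490 + 49 + 207 + 28 = 774
Base → 490 + 49 + 207 + 59 + 28 = 833
CON3 = 774 / 833 = 0.9292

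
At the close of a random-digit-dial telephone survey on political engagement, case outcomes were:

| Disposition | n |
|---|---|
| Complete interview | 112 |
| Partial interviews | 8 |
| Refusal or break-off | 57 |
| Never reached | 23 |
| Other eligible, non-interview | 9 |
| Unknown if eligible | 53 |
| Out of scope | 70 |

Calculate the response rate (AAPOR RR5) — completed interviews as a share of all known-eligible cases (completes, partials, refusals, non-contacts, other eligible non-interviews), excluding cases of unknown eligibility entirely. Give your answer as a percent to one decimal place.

Top: 112
Denom: 112 + 8 + 57 + 23 + 9 = 209
RR5 = 112 / 209 = 0.5359

53.6%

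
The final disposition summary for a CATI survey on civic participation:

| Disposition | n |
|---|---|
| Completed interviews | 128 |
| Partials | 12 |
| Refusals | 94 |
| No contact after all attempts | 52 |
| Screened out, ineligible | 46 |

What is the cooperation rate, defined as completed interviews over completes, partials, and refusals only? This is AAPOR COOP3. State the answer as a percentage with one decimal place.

54.7%

Numerator = 128
Base = 128 + 12 + 94 = 234
COOP3 = 128 / 234 = 0.5470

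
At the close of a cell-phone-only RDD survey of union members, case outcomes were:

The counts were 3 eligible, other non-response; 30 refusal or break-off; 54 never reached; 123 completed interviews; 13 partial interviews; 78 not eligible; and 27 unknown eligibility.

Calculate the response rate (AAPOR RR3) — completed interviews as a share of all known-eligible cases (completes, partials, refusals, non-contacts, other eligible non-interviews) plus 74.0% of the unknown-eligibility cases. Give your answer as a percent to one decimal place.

Numerator = 123
Eligible (known) = 123 + 13 + 30 + 54 + 3 = 223
e × U = 0.7400 × 27 = 19.98
Base = 223 + 19.98 = 242.98
RR3 = 123 / 242.98 = 0.5062

50.6%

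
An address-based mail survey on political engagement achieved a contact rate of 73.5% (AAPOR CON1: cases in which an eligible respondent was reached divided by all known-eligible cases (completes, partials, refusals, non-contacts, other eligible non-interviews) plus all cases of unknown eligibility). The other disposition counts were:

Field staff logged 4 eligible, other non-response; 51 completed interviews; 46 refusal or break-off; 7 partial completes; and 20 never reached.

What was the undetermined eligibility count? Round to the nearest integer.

Num = 51 + 7 + 46 + 4 = 108
CON1 = 108 / D = 0.735
D = 108 / 0.735 = 146.9
Remaining denominator categories sum to 128
undetermined eligibility = 146.9 − 128 ≈ 19

19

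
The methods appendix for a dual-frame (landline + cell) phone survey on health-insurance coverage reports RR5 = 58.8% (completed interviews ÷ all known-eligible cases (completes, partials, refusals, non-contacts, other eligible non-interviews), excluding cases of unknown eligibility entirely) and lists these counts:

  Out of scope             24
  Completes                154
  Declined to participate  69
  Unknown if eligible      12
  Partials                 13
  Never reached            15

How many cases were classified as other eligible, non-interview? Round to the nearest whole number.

RR5 = 154 / D = 0.588
D = 154 / 0.588 = 261.9
Other denominator terms total 251
other eligible, non-interview = 261.9 − 251 ≈ 11

11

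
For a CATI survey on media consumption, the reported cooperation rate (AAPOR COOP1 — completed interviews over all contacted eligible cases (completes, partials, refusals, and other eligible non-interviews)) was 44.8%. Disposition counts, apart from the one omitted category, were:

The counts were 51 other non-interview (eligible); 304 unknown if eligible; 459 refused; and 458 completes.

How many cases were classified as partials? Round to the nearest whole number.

54

COOP1 = 458 / D = 0.448
D = 458 / 0.448 = 1022.3
Other denominator terms total 968
partials = 1022.3 − 968 ≈ 54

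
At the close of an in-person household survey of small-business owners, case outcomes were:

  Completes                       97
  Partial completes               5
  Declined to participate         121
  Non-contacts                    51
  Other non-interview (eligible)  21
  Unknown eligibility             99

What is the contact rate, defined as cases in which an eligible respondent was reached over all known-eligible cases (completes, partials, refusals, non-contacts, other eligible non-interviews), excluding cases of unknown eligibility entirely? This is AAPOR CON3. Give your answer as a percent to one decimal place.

Num: 97 + 5 + 121 + 21 = 244
Base: 97 + 5 + 121 + 51 + 21 = 295
CON3 = 244 / 295 = 0.8271

82.7%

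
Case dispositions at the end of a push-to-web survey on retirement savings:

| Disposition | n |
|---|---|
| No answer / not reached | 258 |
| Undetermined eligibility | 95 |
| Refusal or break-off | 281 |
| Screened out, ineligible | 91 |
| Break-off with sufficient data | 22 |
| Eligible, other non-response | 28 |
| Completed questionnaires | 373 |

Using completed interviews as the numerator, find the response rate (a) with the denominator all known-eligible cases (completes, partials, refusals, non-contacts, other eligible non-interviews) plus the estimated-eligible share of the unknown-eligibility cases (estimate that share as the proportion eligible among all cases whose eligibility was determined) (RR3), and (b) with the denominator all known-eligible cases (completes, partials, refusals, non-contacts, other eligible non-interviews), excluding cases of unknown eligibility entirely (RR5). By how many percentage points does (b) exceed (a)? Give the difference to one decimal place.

3.2

Top = 373
Determined eligible = 373 + 22 + 281 + 258 + 28 = 962
e = 962 / (962 + 91) = 962 / 1053 = 0.9136
Eligible share of unknowns = 0.9136 × 95 = 86.79
Denominator = 962 + 86.79 = 1048.79
RR3 = 373 / 1048.79 = 0.3556
Denominator = 373 + 22 + 281 + 258 + 28 = 962
RR5 = 373 / 962 = 0.3877
Difference = 38.77 − 35.56 = 3.21 percentage points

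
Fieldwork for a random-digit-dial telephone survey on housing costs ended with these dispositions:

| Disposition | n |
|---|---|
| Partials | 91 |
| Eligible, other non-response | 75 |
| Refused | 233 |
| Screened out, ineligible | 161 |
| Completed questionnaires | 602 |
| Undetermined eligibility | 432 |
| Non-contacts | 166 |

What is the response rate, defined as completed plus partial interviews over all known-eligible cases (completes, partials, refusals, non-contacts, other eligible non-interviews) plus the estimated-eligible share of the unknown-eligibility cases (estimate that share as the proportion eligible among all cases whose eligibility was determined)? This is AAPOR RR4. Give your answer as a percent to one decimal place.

44.8%

Num: 602 + 91 = 693
Eligible (known): 602 + 91 + 233 + 166 + 75 = 1167
e = 1167 / (1167 + 161) = 1167 / 1328 = 0.8788
Estimated eligible among unknowns: 0.8788 × 432 = 379.64
Base: 1167 + 379.64 = 1546.64
RR4 = 693 / 1546.64 = 0.4481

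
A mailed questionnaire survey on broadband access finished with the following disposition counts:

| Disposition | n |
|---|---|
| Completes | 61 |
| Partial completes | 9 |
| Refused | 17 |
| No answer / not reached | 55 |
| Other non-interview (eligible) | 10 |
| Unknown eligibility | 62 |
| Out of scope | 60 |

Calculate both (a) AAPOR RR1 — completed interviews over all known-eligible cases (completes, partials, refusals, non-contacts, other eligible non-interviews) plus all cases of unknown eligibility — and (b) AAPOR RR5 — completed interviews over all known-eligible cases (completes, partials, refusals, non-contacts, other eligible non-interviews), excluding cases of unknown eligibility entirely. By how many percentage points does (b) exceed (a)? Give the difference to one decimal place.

Numerator → 61
Denominator → 61 + 9 + 17 + 55 + 10 + 62 = 214
RR1 = 61 / 214 = 0.2850
Denominator → 61 + 9 + 17 + 55 + 10 = 152
RR5 = 61 / 152 = 0.4013
Difference = 40.13 − 28.50 = 11.63 percentage points

11.6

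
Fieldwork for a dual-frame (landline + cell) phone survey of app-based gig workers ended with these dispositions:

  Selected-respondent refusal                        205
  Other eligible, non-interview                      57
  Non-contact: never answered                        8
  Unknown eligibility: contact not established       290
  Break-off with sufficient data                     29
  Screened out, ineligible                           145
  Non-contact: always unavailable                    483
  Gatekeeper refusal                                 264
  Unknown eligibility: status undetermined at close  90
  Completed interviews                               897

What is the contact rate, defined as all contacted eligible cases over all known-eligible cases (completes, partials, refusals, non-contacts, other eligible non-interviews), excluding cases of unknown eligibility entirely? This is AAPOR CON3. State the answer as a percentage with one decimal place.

Refusal or break-off = 264 + 205 = 469
No answer / not reached = 8 + 483 = 491
Unknown eligibility = 290 + 90 = 380
Top = 897 + 29 + 469 + 57 = 1452
Denominator = 897 + 29 + 469 + 491 + 57 = 1943
CON3 = 1452 / 1943 = 0.7473

74.7%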